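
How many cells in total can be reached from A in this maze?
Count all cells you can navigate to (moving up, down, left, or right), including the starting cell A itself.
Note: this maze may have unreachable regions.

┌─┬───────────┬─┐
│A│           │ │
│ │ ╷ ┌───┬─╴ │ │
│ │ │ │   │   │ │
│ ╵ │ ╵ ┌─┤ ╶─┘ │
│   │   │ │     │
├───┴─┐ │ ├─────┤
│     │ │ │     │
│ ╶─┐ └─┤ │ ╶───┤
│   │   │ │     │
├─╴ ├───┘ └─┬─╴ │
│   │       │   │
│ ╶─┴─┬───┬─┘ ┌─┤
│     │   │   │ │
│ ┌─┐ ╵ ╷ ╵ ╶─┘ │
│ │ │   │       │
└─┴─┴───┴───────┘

Using BFS/flood-fill to find all reachable cells from A:
Maze size: 8 × 8 = 64 total cells
40 cell(s) are walled off and cannot be reached from A.
Reachable cells: 24

Reachable region (· marks reachable cells):

┌─┬───────────┬─┐
│A│· · · · · ·│·│
│ │ ╷ ┌───┬─╴ │ │
│·│·│·│· ·│· ·│·│
│ ╵ │ ╵ ┌─┤ ╶─┘ │
│· ·│· ·│ │· · ·│
├───┴─┐ │ ├─────┤
│     │·│ │     │
│ ╶─┐ └─┤ │ ╶───┤
│   │   │ │     │
├─╴ ├───┘ └─┬─╴ │
│   │       │   │
│ ╶─┴─┬───┬─┘ ┌─┤
│     │   │   │ │
│ ┌─┐ ╵ ╷ ╵ ╶─┘ │
│ │ │   │       │
└─┴─┴───┴───────┘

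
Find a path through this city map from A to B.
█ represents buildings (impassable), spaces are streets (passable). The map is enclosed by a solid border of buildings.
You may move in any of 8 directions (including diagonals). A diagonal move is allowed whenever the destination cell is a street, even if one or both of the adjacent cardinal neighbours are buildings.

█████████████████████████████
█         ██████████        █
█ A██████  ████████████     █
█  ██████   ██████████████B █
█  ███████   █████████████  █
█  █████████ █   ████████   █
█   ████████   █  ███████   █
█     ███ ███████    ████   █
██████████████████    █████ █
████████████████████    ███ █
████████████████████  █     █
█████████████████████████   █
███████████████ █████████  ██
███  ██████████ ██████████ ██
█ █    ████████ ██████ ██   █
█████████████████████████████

Finding the shortest path from A to B:
Movement: 8-directional
Path length: 31 steps
Directions: up-right → right → right → right → right → right → down-right → down-right → down-right → down-right → down-right → right → up-right → right → down-right → down-right → right → right → down-right → down-right → right → down-right → right → right → up-right → up → up → up → up → up → up-left

Solution:

█████████████████████████████
█  →→→→→↘ ██████████        █
█ A██████↘ ████████████     █
█  ██████ ↘ ██████████████B █
█  ███████ ↘ █████████████ ↖█
█  █████████↘█ →↘████████  ↑█
█   ████████ →↗█ ↘███████  ↑█
█     ███ ███████ →→↘████  ↑█
██████████████████   ↘█████↑█
████████████████████  →↘███↑█
████████████████████  █ →→↗ █
█████████████████████████   █
███████████████ █████████  ██
███  ██████████ ██████████ ██
█ █    ████████ ██████ ██   █
█████████████████████████████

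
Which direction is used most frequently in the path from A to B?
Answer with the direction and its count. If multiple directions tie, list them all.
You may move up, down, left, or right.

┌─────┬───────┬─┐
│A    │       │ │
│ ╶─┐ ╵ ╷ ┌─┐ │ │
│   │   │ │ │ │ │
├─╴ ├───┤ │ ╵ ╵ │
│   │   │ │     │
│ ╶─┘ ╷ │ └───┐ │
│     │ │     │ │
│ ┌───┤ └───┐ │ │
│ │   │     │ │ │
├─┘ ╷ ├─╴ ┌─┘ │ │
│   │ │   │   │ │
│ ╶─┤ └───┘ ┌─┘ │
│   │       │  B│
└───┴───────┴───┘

Directions: right, right, down, right, up, right, right, right, down, down, right, down, down, down, down
Counts: {'right': 7, 'down': 7, 'up': 1}
Most common: down and right (tied at 7 times each)

Solution:

┌─────┬───────┬─┐
│A → ↓│↱ → → ↓│ │
│ ╶─┐ ╵ ╷ ┌─┐ │ │
│   │↳ ↑│ │ │↓│ │
├─╴ ├───┤ │ ╵ ╵ │
│   │   │ │  ↳ ↓│
│ ╶─┘ ╷ │ └───┐ │
│     │ │     │↓│
│ ┌───┤ └───┐ │ │
│ │   │     │ │↓│
├─┘ ╷ ├─╴ ┌─┘ │ │
│   │ │   │   │↓│
│ ╶─┤ └───┘ ┌─┘ │
│   │       │  B│
└───┴───────┴───┘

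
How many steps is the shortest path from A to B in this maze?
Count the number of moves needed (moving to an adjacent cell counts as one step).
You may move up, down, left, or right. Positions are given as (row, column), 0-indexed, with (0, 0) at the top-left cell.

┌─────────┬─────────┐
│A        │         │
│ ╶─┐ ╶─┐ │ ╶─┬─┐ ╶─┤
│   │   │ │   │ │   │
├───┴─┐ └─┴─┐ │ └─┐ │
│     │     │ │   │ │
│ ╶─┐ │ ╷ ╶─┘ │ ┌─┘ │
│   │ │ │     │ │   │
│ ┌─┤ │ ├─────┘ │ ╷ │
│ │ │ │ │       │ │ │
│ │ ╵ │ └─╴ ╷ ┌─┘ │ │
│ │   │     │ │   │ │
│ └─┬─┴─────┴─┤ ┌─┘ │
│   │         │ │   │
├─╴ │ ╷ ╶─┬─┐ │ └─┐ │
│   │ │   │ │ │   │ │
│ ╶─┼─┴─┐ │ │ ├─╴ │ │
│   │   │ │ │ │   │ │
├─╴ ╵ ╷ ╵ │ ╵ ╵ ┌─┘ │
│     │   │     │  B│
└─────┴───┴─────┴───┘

Using BFS to find shortest path:
Start: (0, 0), End: (9, 9)
Path found:
(0,0) → (0,1) → (0,2) → (1,2) → (1,3) → (2,3) → (2,4) → (3,4) → (3,5) → (3,6) → (2,6) → (1,6) → (1,5) → (0,5) → (0,6) → (0,7) → (0,8) → (1,8) → (1,9) → (2,9) → (3,9) → (4,9) → (5,9) → (6,9) → (7,9) → (8,9) → (9,9)
Number of steps: 26

Solution:

┌─────────┬─────────┐
│A → ↓    │↱ → → ↓  │
│ ╶─┐ ╶─┐ │ ╶─┬─┐ ╶─┤
│   │↳ ↓│ │↑ ↰│ │↳ ↓│
├───┴─┐ └─┴─┐ │ └─┐ │
│     │↳ ↓  │↑│   │↓│
│ ╶─┐ │ ╷ ╶─┘ │ ┌─┘ │
│   │ │ │↳ → ↑│ │  ↓│
│ ┌─┤ │ ├─────┘ │ ╷ │
│ │ │ │ │       │ │↓│
│ │ ╵ │ └─╴ ╷ ┌─┘ │ │
│ │   │     │ │   │↓│
│ └─┬─┴─────┴─┤ ┌─┘ │
│   │         │ │  ↓│
├─╴ │ ╷ ╶─┬─┐ │ └─┐ │
│   │ │   │ │ │   │↓│
│ ╶─┼─┴─┐ │ │ ├─╴ │ │
│   │   │ │ │ │   │↓│
├─╴ ╵ ╷ ╵ │ ╵ ╵ ┌─┘ │
│     │   │     │  B│
└─────┴───┴─────┴───┘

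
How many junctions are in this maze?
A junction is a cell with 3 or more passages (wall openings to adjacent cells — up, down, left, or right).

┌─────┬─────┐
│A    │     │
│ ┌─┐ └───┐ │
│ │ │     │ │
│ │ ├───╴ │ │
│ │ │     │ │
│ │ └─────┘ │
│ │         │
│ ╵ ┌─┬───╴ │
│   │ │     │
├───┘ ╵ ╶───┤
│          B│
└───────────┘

Checking each cell for number of passages:

Junctions found (3+ passages):
  (3, 1): 3 passages
  (3, 5): 3 passages
  (5, 2): 3 passages
  (5, 3): 3 passages
Total junctions: 4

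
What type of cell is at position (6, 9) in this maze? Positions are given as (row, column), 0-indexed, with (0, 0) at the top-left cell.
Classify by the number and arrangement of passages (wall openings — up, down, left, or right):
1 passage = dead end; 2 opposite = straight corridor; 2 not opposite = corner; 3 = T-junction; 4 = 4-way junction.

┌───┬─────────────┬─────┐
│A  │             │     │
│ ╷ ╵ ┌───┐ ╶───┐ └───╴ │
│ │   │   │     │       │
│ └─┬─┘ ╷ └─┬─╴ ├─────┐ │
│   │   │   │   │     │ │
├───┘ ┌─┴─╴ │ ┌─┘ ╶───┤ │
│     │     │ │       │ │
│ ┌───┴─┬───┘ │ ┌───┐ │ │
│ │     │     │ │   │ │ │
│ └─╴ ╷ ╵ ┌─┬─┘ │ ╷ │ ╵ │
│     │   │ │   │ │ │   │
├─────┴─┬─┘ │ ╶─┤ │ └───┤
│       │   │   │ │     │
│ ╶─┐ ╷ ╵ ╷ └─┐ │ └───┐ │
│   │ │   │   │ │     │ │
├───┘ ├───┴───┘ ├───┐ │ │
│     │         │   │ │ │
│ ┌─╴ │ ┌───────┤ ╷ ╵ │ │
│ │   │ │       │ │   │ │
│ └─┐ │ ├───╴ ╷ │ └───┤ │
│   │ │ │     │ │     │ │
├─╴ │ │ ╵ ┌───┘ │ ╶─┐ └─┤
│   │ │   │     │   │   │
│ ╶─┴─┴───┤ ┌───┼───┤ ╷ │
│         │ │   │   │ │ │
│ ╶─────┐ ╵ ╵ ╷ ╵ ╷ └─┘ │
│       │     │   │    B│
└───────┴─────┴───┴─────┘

Checking cell at (6, 9):
Number of passages: 2
Cell type: corner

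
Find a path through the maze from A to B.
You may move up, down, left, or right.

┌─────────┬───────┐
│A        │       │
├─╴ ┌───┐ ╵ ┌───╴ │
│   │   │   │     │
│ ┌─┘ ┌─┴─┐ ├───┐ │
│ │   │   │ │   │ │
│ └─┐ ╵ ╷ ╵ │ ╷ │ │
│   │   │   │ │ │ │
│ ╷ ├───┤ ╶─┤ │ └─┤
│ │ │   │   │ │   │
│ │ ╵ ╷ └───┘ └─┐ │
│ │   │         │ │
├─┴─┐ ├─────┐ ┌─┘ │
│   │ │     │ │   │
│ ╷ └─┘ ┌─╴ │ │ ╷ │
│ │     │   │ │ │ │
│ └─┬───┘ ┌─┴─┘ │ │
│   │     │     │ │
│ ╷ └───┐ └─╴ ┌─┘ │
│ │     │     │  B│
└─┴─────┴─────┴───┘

Finding the shortest path through the maze:
Path length: 27 steps
Directions: right → down → left → down → down → right → down → down → right → up → right → down → right → right → right → up → up → up → right → down → down → right → down → down → down → down → down

Solution:

┌─────────┬───────┐
│A ↓      │       │
├─╴ ┌───┐ ╵ ┌───╴ │
│↓ ↲│   │   │     │
│ ┌─┘ ┌─┴─┐ ├───┐ │
│↓│   │   │ │↱ ↓│ │
│ └─┐ ╵ ╷ ╵ │ ╷ │ │
│↳ ↓│   │   │↑│↓│ │
│ ╷ ├───┤ ╶─┤ │ └─┤
│ │↓│↱ ↓│   │↑│↳ ↓│
│ │ ╵ ╷ └───┘ └─┐ │
│ │↳ ↑│↳ → → ↑  │↓│
├─┴─┐ ├─────┐ ┌─┘ │
│   │ │     │ │  ↓│
│ ╷ └─┘ ┌─╴ │ │ ╷ │
│ │     │   │ │ │↓│
│ └─┬───┘ ┌─┴─┘ │ │
│   │     │     │↓│
│ ╷ └───┐ └─╴ ┌─┘ │
│ │     │     │  B│
└─┴─────┴─────┴───┘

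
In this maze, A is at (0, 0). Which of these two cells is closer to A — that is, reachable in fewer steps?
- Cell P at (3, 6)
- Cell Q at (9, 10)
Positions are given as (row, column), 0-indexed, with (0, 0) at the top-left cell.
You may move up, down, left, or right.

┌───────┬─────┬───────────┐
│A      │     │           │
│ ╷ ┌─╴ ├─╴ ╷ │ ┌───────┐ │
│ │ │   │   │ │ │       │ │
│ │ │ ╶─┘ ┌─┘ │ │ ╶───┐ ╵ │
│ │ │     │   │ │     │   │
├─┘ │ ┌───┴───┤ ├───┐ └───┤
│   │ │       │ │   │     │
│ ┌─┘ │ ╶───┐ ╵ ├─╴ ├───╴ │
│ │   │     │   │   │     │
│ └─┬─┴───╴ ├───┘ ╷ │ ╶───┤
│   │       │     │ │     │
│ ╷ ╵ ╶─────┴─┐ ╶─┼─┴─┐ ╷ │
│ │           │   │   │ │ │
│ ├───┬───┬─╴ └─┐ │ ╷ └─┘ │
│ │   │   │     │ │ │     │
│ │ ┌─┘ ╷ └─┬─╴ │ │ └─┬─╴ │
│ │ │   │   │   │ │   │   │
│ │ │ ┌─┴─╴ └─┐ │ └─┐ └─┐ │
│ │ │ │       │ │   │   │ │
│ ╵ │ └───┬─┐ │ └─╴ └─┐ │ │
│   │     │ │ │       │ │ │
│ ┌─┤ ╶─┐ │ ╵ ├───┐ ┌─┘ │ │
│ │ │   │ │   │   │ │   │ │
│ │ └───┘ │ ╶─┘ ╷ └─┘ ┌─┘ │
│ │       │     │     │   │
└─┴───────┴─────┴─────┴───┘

Shortest path A → P at (3, 6): 21 steps
Shortest path A → Q at (9, 10): 61 steps

P is closer (21 steps vs 61 steps).

Path to P:

┌───────┬─────┬───────────┐
│A ↓    │     │           │
│ ╷ ┌─╴ ├─╴ ╷ │ ┌───────┐ │
│ │↓│   │   │ │ │       │ │
│ │ │ ╶─┘ ┌─┘ │ │ ╶───┐ ╵ │
│ │↓│     │   │ │     │   │
├─┘ │ ┌───┴───┤ ├───┐ └───┤
│↓ ↲│ │↱ → → P│ │   │     │
│ ┌─┘ │ ╶───┐ ╵ ├─╴ ├───╴ │
│↓│   │↑ ← ↰│   │   │     │
│ └─┬─┴───╴ ├───┘ ╷ │ ╶───┤
│↳ ↓│↱ → → ↑│     │ │     │
│ ╷ ╵ ╶─────┴─┐ ╶─┼─┴─┐ ╷ │
│ │↳ ↑        │   │   │ │ │
│ ├───┬───┬─╴ └─┐ │ ╷ └─┘ │
│ │   │   │     │ │ │     │
│ │ ┌─┘ ╷ └─┬─╴ │ │ └─┬─╴ │
│ │ │   │   │   │ │   │   │
│ │ │ ┌─┴─╴ └─┐ │ └─┐ └─┐ │
│ │ │ │       │ │   │   │ │
│ ╵ │ └───┬─┐ │ └─╴ └─┐ │ │
│   │     │ │ │       │ │ │
│ ┌─┤ ╶─┐ │ ╵ ├───┐ ┌─┘ │ │
│ │ │   │ │   │   │ │   │ │
│ │ └───┘ │ ╶─┘ ╷ └─┘ ┌─┘ │
│ │       │     │     │   │
└─┴───────┴─────┴─────┴───┘

Path to Q:

┌───────┬─────┬───────────┐
│A ↓    │     │↱ → → → → ↓│
│ ╷ ┌─╴ ├─╴ ╷ │ ┌───────┐ │
│ │↓│   │   │ │↑│↓ ← ← ↰│↓│
│ │ │ ╶─┘ ┌─┘ │ │ ╶───┐ ╵ │
│ │↓│     │   │↑│↳ → ↓│↑ ↲│
├─┘ │ ┌───┴───┤ ├───┐ └───┤
│↓ ↲│ │↱ → → ↓│↑│   │↳ → ↓│
│ ┌─┘ │ ╶───┐ ╵ ├─╴ ├───╴ │
│↓│   │↑ ← ↰│↳ ↑│   │↓ ← ↲│
│ └─┬─┴───╴ ├───┘ ╷ │ ╶───┤
│↳ ↓│↱ → → ↑│     │ │↳ → ↓│
│ ╷ ╵ ╶─────┴─┐ ╶─┼─┴─┐ ╷ │
│ │↳ ↑        │   │↓ ↰│ │↓│
│ ├───┬───┬─╴ └─┐ │ ╷ └─┘ │
│ │   │   │     │ │↓│↑ ← ↲│
│ │ ┌─┘ ╷ └─┬─╴ │ │ └─┬─╴ │
│ │ │   │   │   │ │↳ ↓│   │
│ │ │ ┌─┴─╴ └─┐ │ └─┐ └─┐ │
│ │ │ │       │ │   │Q  │ │
│ ╵ │ └───┬─┐ │ └─╴ └─┐ │ │
│   │     │ │ │       │ │ │
│ ┌─┤ ╶─┐ │ ╵ ├───┐ ┌─┘ │ │
│ │ │   │ │   │   │ │   │ │
│ │ └───┘ │ ╶─┘ ╷ └─┘ ┌─┘ │
│ │       │     │     │   │
└─┴───────┴─────┴─────┴───┘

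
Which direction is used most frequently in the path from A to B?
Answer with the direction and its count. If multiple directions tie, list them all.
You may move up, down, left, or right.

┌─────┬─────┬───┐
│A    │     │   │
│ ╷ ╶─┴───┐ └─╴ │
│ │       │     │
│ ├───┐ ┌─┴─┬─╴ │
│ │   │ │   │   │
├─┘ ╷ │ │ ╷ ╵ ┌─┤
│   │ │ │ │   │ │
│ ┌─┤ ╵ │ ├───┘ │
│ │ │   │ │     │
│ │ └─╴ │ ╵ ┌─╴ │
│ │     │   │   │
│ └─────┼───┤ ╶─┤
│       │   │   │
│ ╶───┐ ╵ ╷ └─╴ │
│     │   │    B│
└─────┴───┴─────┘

Directions: right, down, right, right, down, down, down, left, up, up, left, down, left, down, down, down, right, right, right, down, right, up, right, down, right, right
Counts: {'right': 10, 'down': 10, 'left': 3, 'up': 3}
Most common: down and right (tied at 10 times each)

Solution:

┌─────┬─────┬───┐
│A ↓  │     │   │
│ ╷ ╶─┴───┐ └─╴ │
│ │↳ → ↓  │     │
│ ├───┐ ┌─┴─┬─╴ │
│ │↓ ↰│↓│   │   │
├─┘ ╷ │ │ ╷ ╵ ┌─┤
│↓ ↲│↑│↓│ │   │ │
│ ┌─┤ ╵ │ ├───┘ │
│↓│ │↑ ↲│ │     │
│ │ └─╴ │ ╵ ┌─╴ │
│↓│     │   │   │
│ └─────┼───┤ ╶─┤
│↳ → → ↓│↱ ↓│   │
│ ╶───┐ ╵ ╷ └─╴ │
│     │↳ ↑│↳ → B│
└─────┴───┴─────┘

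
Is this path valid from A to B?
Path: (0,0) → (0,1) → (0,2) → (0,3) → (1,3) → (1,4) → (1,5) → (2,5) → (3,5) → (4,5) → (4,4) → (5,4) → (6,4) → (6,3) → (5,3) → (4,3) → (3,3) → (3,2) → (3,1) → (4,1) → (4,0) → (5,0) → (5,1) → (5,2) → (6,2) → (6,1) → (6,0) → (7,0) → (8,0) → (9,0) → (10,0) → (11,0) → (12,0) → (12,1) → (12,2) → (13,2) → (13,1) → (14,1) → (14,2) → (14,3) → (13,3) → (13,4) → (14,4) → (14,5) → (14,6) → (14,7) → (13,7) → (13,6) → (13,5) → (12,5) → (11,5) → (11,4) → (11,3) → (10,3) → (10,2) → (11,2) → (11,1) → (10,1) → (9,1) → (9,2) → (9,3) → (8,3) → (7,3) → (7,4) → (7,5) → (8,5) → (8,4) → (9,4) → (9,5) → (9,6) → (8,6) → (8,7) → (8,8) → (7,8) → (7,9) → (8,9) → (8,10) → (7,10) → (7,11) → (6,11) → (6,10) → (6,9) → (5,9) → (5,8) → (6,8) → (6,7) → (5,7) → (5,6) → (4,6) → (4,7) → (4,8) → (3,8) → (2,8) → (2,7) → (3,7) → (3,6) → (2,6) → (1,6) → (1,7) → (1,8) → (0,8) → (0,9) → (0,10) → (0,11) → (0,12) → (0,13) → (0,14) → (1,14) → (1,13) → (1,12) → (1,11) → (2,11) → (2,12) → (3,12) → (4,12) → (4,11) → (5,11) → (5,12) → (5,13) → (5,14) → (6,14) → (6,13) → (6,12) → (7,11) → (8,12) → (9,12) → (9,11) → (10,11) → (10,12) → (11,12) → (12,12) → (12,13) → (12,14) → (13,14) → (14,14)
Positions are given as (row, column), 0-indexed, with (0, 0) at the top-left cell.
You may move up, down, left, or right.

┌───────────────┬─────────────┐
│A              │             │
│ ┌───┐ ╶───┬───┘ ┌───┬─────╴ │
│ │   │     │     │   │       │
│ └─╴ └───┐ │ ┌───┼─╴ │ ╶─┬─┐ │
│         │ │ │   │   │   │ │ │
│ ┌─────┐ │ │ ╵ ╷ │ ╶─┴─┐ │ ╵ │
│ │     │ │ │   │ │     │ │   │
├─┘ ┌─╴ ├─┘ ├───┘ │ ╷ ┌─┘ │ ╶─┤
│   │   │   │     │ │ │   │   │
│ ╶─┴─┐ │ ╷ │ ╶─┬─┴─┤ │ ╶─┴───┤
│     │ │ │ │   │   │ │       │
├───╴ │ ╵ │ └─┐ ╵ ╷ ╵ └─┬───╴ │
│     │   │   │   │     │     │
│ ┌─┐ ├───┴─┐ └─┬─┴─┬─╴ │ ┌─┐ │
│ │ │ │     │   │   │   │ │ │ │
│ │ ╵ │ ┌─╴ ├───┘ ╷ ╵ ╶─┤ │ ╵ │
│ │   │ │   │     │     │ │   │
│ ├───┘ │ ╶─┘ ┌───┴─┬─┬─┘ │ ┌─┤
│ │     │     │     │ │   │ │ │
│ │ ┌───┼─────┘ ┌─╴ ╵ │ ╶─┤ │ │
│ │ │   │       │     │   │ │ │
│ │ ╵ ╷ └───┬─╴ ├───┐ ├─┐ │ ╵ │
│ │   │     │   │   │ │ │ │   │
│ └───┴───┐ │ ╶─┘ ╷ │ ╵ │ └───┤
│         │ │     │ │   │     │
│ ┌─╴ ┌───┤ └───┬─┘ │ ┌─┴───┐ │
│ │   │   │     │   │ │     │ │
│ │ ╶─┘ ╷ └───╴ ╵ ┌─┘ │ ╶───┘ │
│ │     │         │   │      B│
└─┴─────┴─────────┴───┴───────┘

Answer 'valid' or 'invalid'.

Checking path validity:
Result: Invalid move at step 123: cannot move from (6, 12) to (7, 11).

invalid

Correct solution:

┌───────────────┬─────────────┐
│A → → ↓        │↱ → → → → → ↓│
│ ┌───┐ ╶───┬───┘ ┌───┬─────╴ │
│ │   │↳ → ↓│↱ → ↑│   │↓ ← ← ↲│
│ └─╴ └───┐ │ ┌───┼─╴ │ ╶─┬─┐ │
│         │↓│↑│↓ ↰│   │↳ ↓│ │ │
│ ┌─────┐ │ │ ╵ ╷ │ ╶─┴─┐ │ ╵ │
│ │↓ ← ↰│ │↓│↑ ↲│↑│     │↓│   │
├─┘ ┌─╴ ├─┘ ├───┘ │ ╷ ┌─┘ │ ╶─┤
│↓ ↲│  ↑│↓ ↲│↱ → ↑│ │ │↓ ↲│   │
│ ╶─┴─┐ │ ╷ │ ╶─┬─┴─┤ │ ╶─┴───┤
│↳ → ↓│↑│↓│ │↑ ↰│↓ ↰│ │↳ → → ↓│
├───╴ │ ╵ │ └─┐ ╵ ╷ ╵ └─┬───╴ │
│↓ ← ↲│↑ ↲│   │↑ ↲│↑ ← ↰│↓ ← ↲│
│ ┌─┐ ├───┴─┐ └─┬─┴─┬─╴ │ ┌─┐ │
│↓│ │ │↱ → ↓│   │↱ ↓│↱ ↑│↓│ │ │
│ │ ╵ │ ┌─╴ ├───┘ ╷ ╵ ╶─┤ │ ╵ │
│↓│   │↑│↓ ↲│↱ → ↑│↳ ↑  │↓│   │
│ ├───┘ │ ╶─┘ ┌───┴─┬─┬─┘ │ ┌─┤
│↓│↱ → ↑│↳ → ↑│     │ │↓ ↲│ │ │
│ │ ┌───┼─────┘ ┌─╴ ╵ │ ╶─┤ │ │
│↓│↑│↓ ↰│       │     │↳ ↓│ │ │
│ │ ╵ ╷ └───┬─╴ ├───┐ ├─┐ │ ╵ │
│↓│↑ ↲│↑ ← ↰│   │   │ │ │↓│   │
│ └───┴───┐ │ ╶─┘ ╷ │ ╵ │ └───┤
│↳ → ↓    │↑│     │ │   │↳ → ↓│
│ ┌─╴ ┌───┤ └───┬─┘ │ ┌─┴───┐ │
│ │↓ ↲│↱ ↓│↑ ← ↰│   │ │     │↓│
│ │ ╶─┘ ╷ └───╴ ╵ ┌─┘ │ ╶───┘ │
│ │↳ → ↑│↳ → → ↑  │   │      B│
└─┴─────┴─────────┴───┴───────┘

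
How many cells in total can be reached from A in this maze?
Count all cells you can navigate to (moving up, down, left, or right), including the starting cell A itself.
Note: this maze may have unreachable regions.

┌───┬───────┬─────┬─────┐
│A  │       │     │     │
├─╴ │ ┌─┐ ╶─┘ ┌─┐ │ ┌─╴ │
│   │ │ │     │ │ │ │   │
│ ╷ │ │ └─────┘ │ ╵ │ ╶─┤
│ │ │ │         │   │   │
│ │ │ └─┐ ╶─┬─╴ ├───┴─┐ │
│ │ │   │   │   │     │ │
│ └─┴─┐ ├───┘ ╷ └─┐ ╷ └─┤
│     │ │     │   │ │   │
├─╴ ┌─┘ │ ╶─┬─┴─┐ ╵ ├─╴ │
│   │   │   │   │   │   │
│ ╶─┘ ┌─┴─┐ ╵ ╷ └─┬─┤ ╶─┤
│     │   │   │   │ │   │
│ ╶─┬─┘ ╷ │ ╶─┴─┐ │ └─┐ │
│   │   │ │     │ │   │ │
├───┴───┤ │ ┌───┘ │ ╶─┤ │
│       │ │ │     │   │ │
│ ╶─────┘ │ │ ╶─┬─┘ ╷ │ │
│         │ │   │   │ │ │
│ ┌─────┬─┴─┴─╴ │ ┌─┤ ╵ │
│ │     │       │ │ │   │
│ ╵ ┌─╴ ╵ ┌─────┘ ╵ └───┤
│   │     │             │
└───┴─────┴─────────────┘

Using BFS/flood-fill to find all reachable cells from A:
Maze size: 12 × 12 = 144 total cells
97 cell(s) are walled off and cannot be reached from A.
Reachable cells: 47

Reachable region (· marks reachable cells):

┌───┬───────┬─────┬─────┐
│A ·│· · · ·│· · ·│· · ·│
├─╴ │ ┌─┐ ╶─┘ ┌─┐ │ ┌─╴ │
│· ·│·│ │· · ·│ │·│·│· ·│
│ ╷ │ │ └─────┘ │ ╵ │ ╶─┤
│·│·│·│         │· ·│· ·│
│ │ │ └─┐ ╶─┬─╴ ├───┴─┐ │
│·│·│· ·│   │   │     │·│
│ └─┴─┐ ├───┘ ╷ └─┐ ╷ └─┤
│· · ·│·│     │   │ │   │
├─╴ ┌─┘ │ ╶─┬─┴─┐ ╵ ├─╴ │
│· ·│· ·│   │   │   │   │
│ ╶─┘ ┌─┴─┐ ╵ ╷ └─┬─┤ ╶─┤
│· · ·│   │   │   │ │   │
│ ╶─┬─┘ ╷ │ ╶─┴─┐ │ └─┐ │
│· ·│   │ │     │ │   │ │
├───┴───┤ │ ┌───┘ │ ╶─┤ │
│       │ │ │     │   │ │
│ ╶─────┘ │ │ ╶─┬─┘ ╷ │ │
│         │ │   │   │ │ │
│ ┌─────┬─┴─┴─╴ │ ┌─┤ ╵ │
│ │     │       │ │ │   │
│ ╵ ┌─╴ ╵ ┌─────┘ ╵ └───┤
│   │     │             │
└───┴─────┴─────────────┘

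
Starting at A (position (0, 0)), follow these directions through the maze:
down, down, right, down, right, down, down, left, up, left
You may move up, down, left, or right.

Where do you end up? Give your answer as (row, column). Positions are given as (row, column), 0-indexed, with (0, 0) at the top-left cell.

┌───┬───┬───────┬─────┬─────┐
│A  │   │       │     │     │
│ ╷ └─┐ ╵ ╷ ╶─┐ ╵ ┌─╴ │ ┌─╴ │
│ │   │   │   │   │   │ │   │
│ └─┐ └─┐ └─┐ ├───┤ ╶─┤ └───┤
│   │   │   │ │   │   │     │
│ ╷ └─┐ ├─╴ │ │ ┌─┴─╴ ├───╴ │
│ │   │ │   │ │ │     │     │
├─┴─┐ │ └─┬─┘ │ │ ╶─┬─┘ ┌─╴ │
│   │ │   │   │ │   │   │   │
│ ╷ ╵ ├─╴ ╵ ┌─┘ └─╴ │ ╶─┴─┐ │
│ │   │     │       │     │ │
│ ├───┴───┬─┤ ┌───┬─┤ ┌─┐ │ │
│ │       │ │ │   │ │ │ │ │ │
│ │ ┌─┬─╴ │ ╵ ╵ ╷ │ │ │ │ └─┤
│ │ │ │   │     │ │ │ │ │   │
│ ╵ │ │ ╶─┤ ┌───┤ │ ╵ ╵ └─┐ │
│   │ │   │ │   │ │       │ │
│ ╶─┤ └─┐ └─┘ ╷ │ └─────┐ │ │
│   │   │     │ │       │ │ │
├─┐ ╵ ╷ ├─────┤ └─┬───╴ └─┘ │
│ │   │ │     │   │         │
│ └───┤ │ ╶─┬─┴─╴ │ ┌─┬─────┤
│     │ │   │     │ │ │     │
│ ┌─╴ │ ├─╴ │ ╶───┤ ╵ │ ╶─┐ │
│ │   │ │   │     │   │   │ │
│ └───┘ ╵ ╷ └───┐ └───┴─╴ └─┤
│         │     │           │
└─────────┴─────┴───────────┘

Following directions step by step:
Start: (0, 0)
  down: (0, 0) → (1, 0)
  down: (1, 0) → (2, 0)
  right: (2, 0) → (2, 1)
  down: (2, 1) → (3, 1)
  right: (3, 1) → (3, 2)
  down: (3, 2) → (4, 2)
  down: (4, 2) → (5, 2)
  left: (5, 2) → (5, 1)
  up: (5, 1) → (4, 1)
  left: (4, 1) → (4, 0)
Final position: (4, 0)

Path taken:

┌───┬───┬───────┬─────┬─────┐
│A  │   │       │     │     │
│ ╷ └─┐ ╵ ╷ ╶─┐ ╵ ┌─╴ │ ┌─╴ │
│↓│   │   │   │   │   │ │   │
│ └─┐ └─┐ └─┐ ├───┤ ╶─┤ └───┤
│↳ ↓│   │   │ │   │   │     │
│ ╷ └─┐ ├─╴ │ │ ┌─┴─╴ ├───╴ │
│ │↳ ↓│ │   │ │ │     │     │
├─┴─┐ │ └─┬─┘ │ │ ╶─┬─┘ ┌─╴ │
│B ↰│↓│   │   │ │   │   │   │
│ ╷ ╵ ├─╴ ╵ ┌─┘ └─╴ │ ╶─┴─┐ │
│ │↑ ↲│     │       │     │ │
│ ├───┴───┬─┤ ┌───┬─┤ ┌─┐ │ │
│ │       │ │ │   │ │ │ │ │ │
│ │ ┌─┬─╴ │ ╵ ╵ ╷ │ │ │ │ └─┤
│ │ │ │   │     │ │ │ │ │   │
│ ╵ │ │ ╶─┤ ┌───┤ │ ╵ ╵ └─┐ │
│   │ │   │ │   │ │       │ │
│ ╶─┤ └─┐ └─┘ ╷ │ └─────┐ │ │
│   │   │     │ │       │ │ │
├─┐ ╵ ╷ ├─────┤ └─┬───╴ └─┘ │
│ │   │ │     │   │         │
│ └───┤ │ ╶─┬─┴─╴ │ ┌─┬─────┤
│     │ │   │     │ │ │     │
│ ┌─╴ │ ├─╴ │ ╶───┤ ╵ │ ╶─┐ │
│ │   │ │   │     │   │   │ │
│ └───┘ ╵ ╷ └───┐ └───┴─╴ └─┤
│         │     │           │
└─────────┴─────┴───────────┘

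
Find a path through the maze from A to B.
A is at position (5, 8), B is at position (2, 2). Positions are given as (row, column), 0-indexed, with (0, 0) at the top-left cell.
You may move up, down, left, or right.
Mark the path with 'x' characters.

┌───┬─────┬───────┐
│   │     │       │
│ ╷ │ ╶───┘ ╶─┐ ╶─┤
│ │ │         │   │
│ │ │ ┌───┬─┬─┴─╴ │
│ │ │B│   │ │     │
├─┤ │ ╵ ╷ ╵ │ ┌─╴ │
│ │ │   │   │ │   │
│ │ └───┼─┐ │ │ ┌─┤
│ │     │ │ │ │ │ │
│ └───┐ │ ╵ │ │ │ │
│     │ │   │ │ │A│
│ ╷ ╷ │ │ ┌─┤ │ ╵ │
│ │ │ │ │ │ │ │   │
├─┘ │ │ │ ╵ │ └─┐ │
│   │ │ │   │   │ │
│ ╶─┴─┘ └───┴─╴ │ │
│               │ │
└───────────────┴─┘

Finding the shortest path from (5, 8) to (2, 2):
Path length: 17 steps
Directions: down → left → up → up → up → right → up → up → left → up → left → left → down → left → left → left → down

Solution:

┌───┬─────┬───────┐
│   │     │x x x  │
│ ╷ │ ╶───┘ ╶─┐ ╶─┤
│ │ │x x x x  │x x│
│ │ │ ┌───┬─┬─┴─╴ │
│ │ │B│   │ │    x│
├─┤ │ ╵ ╷ ╵ │ ┌─╴ │
│ │ │   │   │ │x x│
│ │ └───┼─┐ │ │ ┌─┤
│ │     │ │ │ │x│ │
│ └───┐ │ ╵ │ │ │ │
│     │ │   │ │x│A│
│ ╷ ╷ │ │ ┌─┤ │ ╵ │
│ │ │ │ │ │ │ │x x│
├─┘ │ │ │ ╵ │ └─┐ │
│   │ │ │   │   │ │
│ ╶─┴─┘ └───┴─╴ │ │
│               │ │
└───────────────┴─┘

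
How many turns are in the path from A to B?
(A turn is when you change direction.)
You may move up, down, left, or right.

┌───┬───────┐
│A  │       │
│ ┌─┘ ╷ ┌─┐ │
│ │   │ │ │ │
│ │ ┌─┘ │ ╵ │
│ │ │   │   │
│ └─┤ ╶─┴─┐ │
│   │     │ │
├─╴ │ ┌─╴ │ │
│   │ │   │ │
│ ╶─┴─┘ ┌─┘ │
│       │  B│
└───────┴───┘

Directions: down, down, down, right, down, left, down, right, right, right, up, right, up, left, left, up, right, up, up, right, right, down, down, down, down, down
Number of turns: 14

Solution:

┌───┬───────┐
│A  │  ↱ → ↓│
│ ┌─┘ ╷ ┌─┐ │
│↓│   │↑│ │↓│
│ │ ┌─┘ │ ╵ │
│↓│ │↱ ↑│  ↓│
│ └─┤ ╶─┴─┐ │
│↳ ↓│↑ ← ↰│↓│
├─╴ │ ┌─╴ │ │
│↓ ↲│ │↱ ↑│↓│
│ ╶─┴─┘ ┌─┘ │
│↳ → → ↑│  B│
└───────┴───┘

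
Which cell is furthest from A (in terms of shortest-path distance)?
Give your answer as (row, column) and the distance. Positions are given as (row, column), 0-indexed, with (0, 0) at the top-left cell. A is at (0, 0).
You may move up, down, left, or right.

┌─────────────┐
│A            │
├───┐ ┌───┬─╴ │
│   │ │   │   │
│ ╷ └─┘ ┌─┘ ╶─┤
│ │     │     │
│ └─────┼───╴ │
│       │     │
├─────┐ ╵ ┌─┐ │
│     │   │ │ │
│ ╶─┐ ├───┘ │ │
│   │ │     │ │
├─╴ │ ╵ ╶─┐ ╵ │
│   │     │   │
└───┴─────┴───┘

Computing BFS distances from A to all cells:
Furthest cell: (6, 0)
Distance: 28 steps

Path from A to the furthest cell:

┌─────────────┐
│A → → → → → ↓│
├───┐ ┌───┬─╴ │
│   │ │   │↓ ↲│
│ ╷ └─┘ ┌─┘ ╶─┤
│ │     │  ↳ ↓│
│ └─────┼───╴ │
│       │    ↓│
├─────┐ ╵ ┌─┐ │
│↓ ← ↰│   │ │↓│
│ ╶─┐ ├───┘ │ │
│↳ ↓│↑│↓ ← ↰│↓│
├─╴ │ ╵ ╶─┐ ╵ │
│B ↲│↑ ↲  │↑ ↲│
└───┴─────┴───┘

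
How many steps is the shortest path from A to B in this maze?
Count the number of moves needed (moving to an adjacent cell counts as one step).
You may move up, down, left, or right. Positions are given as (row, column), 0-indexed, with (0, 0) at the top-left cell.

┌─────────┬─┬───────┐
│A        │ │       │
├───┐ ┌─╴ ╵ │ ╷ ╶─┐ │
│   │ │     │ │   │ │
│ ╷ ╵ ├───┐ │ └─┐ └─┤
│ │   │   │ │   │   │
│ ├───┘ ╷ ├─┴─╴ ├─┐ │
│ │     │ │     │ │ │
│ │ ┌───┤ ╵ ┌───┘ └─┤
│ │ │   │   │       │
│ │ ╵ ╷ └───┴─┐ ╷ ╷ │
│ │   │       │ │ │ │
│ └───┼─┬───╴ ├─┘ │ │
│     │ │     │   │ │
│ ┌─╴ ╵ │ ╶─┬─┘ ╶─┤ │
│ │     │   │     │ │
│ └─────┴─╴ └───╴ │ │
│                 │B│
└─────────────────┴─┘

Using BFS to find shortest path:
Start: (0, 0), End: (8, 9)
Path found:
(0,0) → (0,1) → (0,2) → (1,2) → (2,2) → (2,1) → (1,1) → (1,0) → (2,0) → (3,0) → (4,0) → (5,0) → (6,0) → (7,0) → (8,0) → (8,1) → (8,2) → (8,3) → (8,4) → (8,5) → (8,6) → (8,7) → (8,8) → (7,8) → (7,7) → (6,7) → (6,8) → (5,8) → (4,8) → (4,9) → (5,9) → (6,9) → (7,9) → (8,9)
Number of steps: 33

Solution:

┌─────────┬─┬───────┐
│A → ↓    │ │       │
├───┐ ┌─╴ ╵ │ ╷ ╶─┐ │
│↓ ↰│↓│     │ │   │ │
│ ╷ ╵ ├───┐ │ └─┐ └─┤
│↓│↑ ↲│   │ │   │   │
│ ├───┘ ╷ ├─┴─╴ ├─┐ │
│↓│     │ │     │ │ │
│ │ ┌───┤ ╵ ┌───┘ └─┤
│↓│ │   │   │    ↱ ↓│
│ │ ╵ ╷ └───┴─┐ ╷ ╷ │
│↓│   │       │ │↑│↓│
│ └───┼─┬───╴ ├─┘ │ │
│↓    │ │     │↱ ↑│↓│
│ ┌─╴ ╵ │ ╶─┬─┘ ╶─┤ │
│↓│     │   │  ↑ ↰│↓│
│ └─────┴─╴ └───╴ │ │
│↳ → → → → → → → ↑│B│
└─────────────────┴─┘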